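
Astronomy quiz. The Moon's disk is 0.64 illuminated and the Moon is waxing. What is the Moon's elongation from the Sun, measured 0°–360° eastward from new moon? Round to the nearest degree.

cos θ = 1 − 2f = -0.280, giving a principal value of 106.3°.
Before full moon the principal value applies: θ = 106.3°.

106°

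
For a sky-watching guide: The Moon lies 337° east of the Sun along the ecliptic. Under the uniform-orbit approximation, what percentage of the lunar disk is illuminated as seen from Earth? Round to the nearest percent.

f = (1 − cos 337°)/2 = (1 − 0.921)/2 ≈ 0.040, i.e. 4%.

4%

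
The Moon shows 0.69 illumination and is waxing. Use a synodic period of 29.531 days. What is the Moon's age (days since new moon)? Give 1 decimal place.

9.2 days

cos θ = 1 − 2f = -0.380, giving a principal value of 112.3°.
Waxing ⇒ before full, so θ = 112.3°.
Age = 29.531 × 112.3°/360° ≈ 9.21 days.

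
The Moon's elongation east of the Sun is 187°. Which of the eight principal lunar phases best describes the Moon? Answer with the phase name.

187° lies in the full moon sector of the 8-phase cycle.

full moon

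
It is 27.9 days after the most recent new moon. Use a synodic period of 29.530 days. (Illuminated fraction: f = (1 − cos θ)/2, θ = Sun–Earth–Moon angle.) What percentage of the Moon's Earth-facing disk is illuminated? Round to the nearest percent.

Phase angle: θ = 360°·(27.9 d)/(29.530 d) = 340.1°.
Illuminated fraction = (1 − cos 340.1°)/2 = (1 − 0.940)/2 ≈ 0.030, so 3%.

3%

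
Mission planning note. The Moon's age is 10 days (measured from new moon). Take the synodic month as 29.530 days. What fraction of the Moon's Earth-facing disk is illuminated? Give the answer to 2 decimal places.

Elongation θ = 360° × 10/29.530 ≈ 121.9°.
cos 121.9° = (-0.529), so f = (1 − (-0.529))/2 = 0.764.

0.76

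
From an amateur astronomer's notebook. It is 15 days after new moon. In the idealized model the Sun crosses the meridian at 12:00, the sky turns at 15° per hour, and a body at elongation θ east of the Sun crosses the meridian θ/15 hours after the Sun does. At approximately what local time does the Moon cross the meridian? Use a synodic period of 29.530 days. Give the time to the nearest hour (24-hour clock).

00:00

The Moon has covered 15/29.530 of its cycle, so θ ≈ 360° × 15/29.530 = 182.9°.
At 15° of sky rotation per hour, 182.9° corresponds to a 12.19 h lag.
12:00 + 12.19 h ≈ 00:11 → 00:00 to the nearest hour.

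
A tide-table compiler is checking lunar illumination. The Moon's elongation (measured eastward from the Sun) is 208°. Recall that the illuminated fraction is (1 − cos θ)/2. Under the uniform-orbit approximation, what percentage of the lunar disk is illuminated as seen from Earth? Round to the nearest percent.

94%

f = (1 − cos 208°)/2 = (1 − (-0.883))/2 ≈ 0.941, i.e. 94%.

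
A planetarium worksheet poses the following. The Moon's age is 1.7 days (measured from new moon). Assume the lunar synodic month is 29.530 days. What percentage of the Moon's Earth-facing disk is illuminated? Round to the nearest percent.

The Moon has covered 1.7/29.530 of its cycle, so θ ≈ 360° × 1.7/29.530 = 20.7°.
With cos θ = 0.935, the lit fraction is (1 − 0.935)/2 ≈ 0.032, so 3%.

3%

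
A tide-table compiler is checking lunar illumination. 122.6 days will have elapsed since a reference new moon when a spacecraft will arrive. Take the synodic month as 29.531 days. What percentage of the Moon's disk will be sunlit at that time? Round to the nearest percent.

Reduce mod P: 122.6 − 4×29.531 = 4.48 d into the current lunation.
The Moon has covered 4.48/29.531 of its cycle, so θ ≈ 360° × 4.48/29.531 = 54.6°.
With cos θ = 0.580, the lit fraction is (1 − 0.580)/2 ≈ 0.210, so 21%.

21%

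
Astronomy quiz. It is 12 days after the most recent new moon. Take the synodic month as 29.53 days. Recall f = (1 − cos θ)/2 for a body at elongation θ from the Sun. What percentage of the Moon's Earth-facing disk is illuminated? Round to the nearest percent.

The Moon has covered 12/29.53 of its cycle, so θ ≈ 360° × 12/29.53 = 146.3°.
Illuminated fraction = (1 − cos 146.3°)/2 = (1 − (-0.832))/2 ≈ 0.916, so 92%.

92%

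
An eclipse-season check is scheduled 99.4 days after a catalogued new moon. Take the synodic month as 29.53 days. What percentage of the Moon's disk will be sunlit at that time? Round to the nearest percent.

99.4/29.53 = 3.366 lunations, so 3 complete cycles and 10.81 d into the next.
The Moon has covered 10.81/29.53 of its cycle, so θ ≈ 360° × 10.81/29.53 = 131.8°.
cos 131.8° = (-0.666), so f = (1 − (-0.666))/2 = 0.833, so 83%.

83%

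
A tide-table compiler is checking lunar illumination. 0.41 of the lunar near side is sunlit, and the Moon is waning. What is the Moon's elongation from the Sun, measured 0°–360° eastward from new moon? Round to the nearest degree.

280°

Invert f = (1 − cos θ)/2 to get cos θ = 1 − 2(0.41) = 0.180, hence θ₀ = arccos 0.180 = 79.6°.
A waning Moon lies in 180°–360°, so θ = 360° − 79.6° = 280.4°.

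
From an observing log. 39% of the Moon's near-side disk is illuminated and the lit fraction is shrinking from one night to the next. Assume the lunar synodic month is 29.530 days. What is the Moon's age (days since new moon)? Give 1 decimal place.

From f = (1 − cos θ)/2: cos θ = 1 − 2×0.39 = 0.220; arccos → 77.3°.
A waning Moon lies in 180°–360°, so θ = 360° − 77.3° = 282.7°.
At 360°/29.530 d per day, 282.7° corresponds to 23.19 days.

23.2 days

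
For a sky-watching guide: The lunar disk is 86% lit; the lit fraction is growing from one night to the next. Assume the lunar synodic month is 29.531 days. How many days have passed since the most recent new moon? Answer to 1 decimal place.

cos θ = 1 − 2f = -0.720, giving a principal value of 136.1°.
The Moon is waxing (0°–180°), so θ = 136.1° directly.
That fraction of the synodic month is 136.1/360 × 29.531 d ≈ 11.16 d.

11.2 days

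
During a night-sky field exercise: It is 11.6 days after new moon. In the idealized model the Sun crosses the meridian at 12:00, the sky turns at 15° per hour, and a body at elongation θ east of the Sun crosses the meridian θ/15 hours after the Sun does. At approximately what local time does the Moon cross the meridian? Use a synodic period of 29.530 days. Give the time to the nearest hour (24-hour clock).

21:00

Phase angle: θ = 360°·(11.6 d)/(29.530 d) = 141.4°.
At 15° of sky rotation per hour, 141.4° corresponds to a 9.43 h lag.
12:00 + 9.43 h ≈ 21:26 → 21:00 to the nearest hour.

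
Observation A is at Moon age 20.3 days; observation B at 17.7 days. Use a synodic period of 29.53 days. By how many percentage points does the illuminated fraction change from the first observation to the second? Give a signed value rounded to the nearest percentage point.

θ₁ = 360° × 20.3/29.53 = 247.5°, f₁ = (1 − cos θ₁)/2 = 0.692.
θ₂ = 360° × 17.7/29.53 = 215.8°, f₂ = (1 − cos θ₂)/2 = 0.906.
Change = f₂ − f₁ = +0.214 → +21 percentage points.

+21 percentage points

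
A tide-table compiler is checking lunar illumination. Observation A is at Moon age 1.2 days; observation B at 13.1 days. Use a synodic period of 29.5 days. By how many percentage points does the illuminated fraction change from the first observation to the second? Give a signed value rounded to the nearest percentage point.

+95 percentage points

θ₁ = 360° × 1.2/29.5 = 14.6°, f₁ = (1 − cos θ₁)/2 = 0.016.
θ₂ = 360° × 13.1/29.5 = 159.9°, f₂ = (1 − cos θ₂)/2 = 0.969.
Change = f₂ − f₁ = +0.953 → +95 percentage points.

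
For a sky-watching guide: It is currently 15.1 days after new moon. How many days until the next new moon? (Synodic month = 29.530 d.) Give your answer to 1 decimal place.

The next new moon completes the synodic month: 29.530 − 15.1 = 14.430 days.

14.4 days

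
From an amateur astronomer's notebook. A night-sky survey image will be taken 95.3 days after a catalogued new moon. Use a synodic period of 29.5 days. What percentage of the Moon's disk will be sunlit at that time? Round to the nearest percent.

95.3/29.5 = 3.231 lunations, so 3 complete cycles and 6.80 d into the next.
Elongation θ = 360° × 6.80/29.5 ≈ 83.0°.
cos 83.0° = 0.122, so f = (1 − 0.122)/2 = 0.439, so 44%.

44%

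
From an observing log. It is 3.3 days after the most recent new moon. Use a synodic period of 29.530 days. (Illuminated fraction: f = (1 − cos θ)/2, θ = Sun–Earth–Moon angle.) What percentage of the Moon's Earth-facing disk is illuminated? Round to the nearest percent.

Phase angle: θ = 360°·(3.3 d)/(29.530 d) = 40.2°.
Illuminated fraction = (1 − cos 40.2°)/2 = (1 − 0.763)/2 ≈ 0.118, so 12%.

12%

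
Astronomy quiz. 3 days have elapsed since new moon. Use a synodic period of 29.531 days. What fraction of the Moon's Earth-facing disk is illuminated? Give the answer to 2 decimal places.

Elongation θ = 360° × 3/29.531 ≈ 36.6°.
cos 36.6° = 0.803, so f = (1 − 0.803)/2 = 0.098.

0.10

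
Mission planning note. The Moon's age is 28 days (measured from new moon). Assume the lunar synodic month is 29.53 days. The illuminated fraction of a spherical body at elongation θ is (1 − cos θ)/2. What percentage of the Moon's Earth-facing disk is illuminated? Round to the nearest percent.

The Moon has covered 28/29.53 of its cycle, so θ ≈ 360° × 28/29.53 = 341.3°.
With cos θ = 0.947, the lit fraction is (1 − 0.947)/2 ≈ 0.026, so 3%.

3%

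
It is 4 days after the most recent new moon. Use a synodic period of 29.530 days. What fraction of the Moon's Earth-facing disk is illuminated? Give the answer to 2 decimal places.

0.17

The Moon has covered 4/29.530 of its cycle, so θ ≈ 360° × 4/29.530 = 48.8°.
With cos θ = 0.659, the lit fraction is (1 − 0.659)/2 ≈ 0.170.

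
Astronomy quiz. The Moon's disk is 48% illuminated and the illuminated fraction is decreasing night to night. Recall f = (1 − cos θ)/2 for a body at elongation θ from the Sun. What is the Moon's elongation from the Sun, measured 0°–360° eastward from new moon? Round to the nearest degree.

272°

cos θ = 1 − 2f = 0.040, giving a principal value of 87.7°.
Waning ⇒ past full, so θ = 360° − 87.7° = 272.3°.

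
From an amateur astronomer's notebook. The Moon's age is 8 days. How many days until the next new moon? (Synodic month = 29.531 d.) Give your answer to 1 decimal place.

The next new moon completes the synodic month: 29.531 − 8 = 21.531 days.

21.5 days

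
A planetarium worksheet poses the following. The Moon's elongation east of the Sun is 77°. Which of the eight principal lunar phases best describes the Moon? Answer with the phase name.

first quarter

The first quarter sector spans roughly 68°–112°; 77° falls inside it.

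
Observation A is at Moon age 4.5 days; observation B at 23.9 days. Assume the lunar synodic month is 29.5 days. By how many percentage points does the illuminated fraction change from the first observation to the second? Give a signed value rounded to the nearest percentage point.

First observation: θ = 360°·4.5/29.5 = 54.9°, so f = 0.213.
Second observation: θ = 291.7°, f = 0.315.
Δf = 0.315 − 0.213 = +0.103, i.e. +10 pp.

+10 percentage points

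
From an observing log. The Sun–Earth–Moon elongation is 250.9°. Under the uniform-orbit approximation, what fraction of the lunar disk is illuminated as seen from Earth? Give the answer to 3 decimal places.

0.664

f = (1 − cos 250.9°)/2 = (1 − (-0.327))/2 ≈ 0.664.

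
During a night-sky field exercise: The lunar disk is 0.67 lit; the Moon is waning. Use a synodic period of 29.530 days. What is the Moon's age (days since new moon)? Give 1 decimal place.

20.5 days

From f = (1 − cos θ)/2: cos θ = 1 − 2×0.67 = -0.340; arccos → 109.9°.
Since the Moon is past full (waning), take the reflex angle: θ = 360° − 109.9° = 250.1°.
Age = 29.530 × 250.1°/360° ≈ 20.52 days.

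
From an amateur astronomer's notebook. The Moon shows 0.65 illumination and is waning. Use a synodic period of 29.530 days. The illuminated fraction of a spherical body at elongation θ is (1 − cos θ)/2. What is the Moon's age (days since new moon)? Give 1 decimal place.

20.7 days

Invert f = (1 − cos θ)/2 to get cos θ = 1 − 2(0.65) = -0.300, hence θ₀ = arccos -0.300 = 107.5°.
Waning ⇒ past full, so θ = 360° − 107.5° = 252.5°.
Age = 29.530 × 252.5°/360° ≈ 20.72 days.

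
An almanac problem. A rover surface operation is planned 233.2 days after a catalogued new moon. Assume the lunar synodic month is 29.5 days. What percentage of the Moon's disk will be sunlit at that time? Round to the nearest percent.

9%

233.2/29.5 = 7.905 lunations, so 7 complete cycles and 26.70 d into the next.
The Moon has covered 26.70/29.5 of its cycle, so θ ≈ 360° × 26.70/29.5 = 325.8°.
cos 325.8° = 0.827, so f = (1 − 0.827)/2 = 0.086, so 9%.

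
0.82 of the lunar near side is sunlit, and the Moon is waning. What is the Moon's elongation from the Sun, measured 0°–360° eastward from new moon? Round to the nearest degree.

230°

Invert f = (1 − cos θ)/2 to get cos θ = 1 − 2(0.82) = -0.640, hence θ₀ = arccos -0.640 = 129.8°.
Since the Moon is past full (waning), take the reflex angle: θ = 360° − 129.8° = 230.2°.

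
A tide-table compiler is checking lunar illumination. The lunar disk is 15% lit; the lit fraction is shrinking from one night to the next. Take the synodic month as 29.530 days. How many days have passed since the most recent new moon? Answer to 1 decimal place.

Invert f = (1 − cos θ)/2 to get cos θ = 1 − 2(0.15) = 0.700, hence θ₀ = arccos 0.700 = 45.6°.
Since the Moon is past full (waning), take the reflex angle: θ = 360° − 45.6° = 314.4°.
That fraction of the synodic month is 314.4/360 × 29.530 d ≈ 25.79 d.

25.8 days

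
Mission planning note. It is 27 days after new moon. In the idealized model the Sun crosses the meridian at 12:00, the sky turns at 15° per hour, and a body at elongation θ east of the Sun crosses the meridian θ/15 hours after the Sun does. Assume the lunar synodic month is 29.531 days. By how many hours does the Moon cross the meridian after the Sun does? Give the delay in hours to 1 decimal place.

21.9 h

Phase angle: θ = 360°·(27 d)/(29.531 d) = 329.1°.
Delay after the Sun = 329.1° / (15°/h) ≈ 21.94 h.
So the Moon crosses the meridian 21.94 h after the Sun.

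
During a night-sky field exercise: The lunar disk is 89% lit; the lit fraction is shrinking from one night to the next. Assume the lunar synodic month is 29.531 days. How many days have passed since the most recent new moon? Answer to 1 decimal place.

cos θ = 1 − 2f = -0.780, giving a principal value of 141.3°.
Since the Moon is past full (waning), take the reflex angle: θ = 360° − 141.3° = 218.7°.
At 360°/29.531 d per day, 218.7° corresponds to 17.94 days.

17.9 days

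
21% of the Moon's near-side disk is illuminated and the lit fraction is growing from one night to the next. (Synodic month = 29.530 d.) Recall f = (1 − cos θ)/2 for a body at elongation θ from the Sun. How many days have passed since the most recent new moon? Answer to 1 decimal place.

From f = (1 − cos θ)/2: cos θ = 1 − 2×0.21 = 0.580; arccos → 54.5°.
The Moon is waxing (0°–180°), so θ = 54.5° directly.
Age = 29.530 × 54.5°/360° ≈ 4.47 days.

4.5 days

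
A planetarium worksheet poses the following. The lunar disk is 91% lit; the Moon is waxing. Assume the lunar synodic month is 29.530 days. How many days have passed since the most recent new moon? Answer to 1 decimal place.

From f = (1 − cos θ)/2: cos θ = 1 − 2×0.91 = -0.820; arccos → 145.1°.
Before full moon the principal value applies: θ = 145.1°.
That fraction of the synodic month is 145.1/360 × 29.530 d ≈ 11.90 d.

11.9 days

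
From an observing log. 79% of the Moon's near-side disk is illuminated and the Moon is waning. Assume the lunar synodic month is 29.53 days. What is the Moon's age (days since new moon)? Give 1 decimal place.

19.2 days

From f = (1 − cos θ)/2: cos θ = 1 − 2×0.79 = -0.580; arccos → 125.5°.
Waning ⇒ past full, so θ = 360° − 125.5° = 234.5°.
Age = 29.53 × 234.5°/360° ≈ 19.24 days.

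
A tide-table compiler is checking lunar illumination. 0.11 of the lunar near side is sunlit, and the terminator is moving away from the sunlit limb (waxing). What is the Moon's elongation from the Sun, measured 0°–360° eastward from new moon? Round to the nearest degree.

Invert f = (1 − cos θ)/2 to get cos θ = 1 − 2(0.11) = 0.780, hence θ₀ = arccos 0.780 = 38.7°.
The Moon is waxing (0°–180°), so θ = 38.7° directly.

39°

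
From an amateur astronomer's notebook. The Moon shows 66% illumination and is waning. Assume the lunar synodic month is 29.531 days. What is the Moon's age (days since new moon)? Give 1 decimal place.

Invert f = (1 − cos θ)/2 to get cos θ = 1 − 2(0.66) = -0.320, hence θ₀ = arccos -0.320 = 108.7°.
Waning ⇒ past full, so θ = 360° − 108.7° = 251.3°.
Age = 29.531 × 251.3°/360° ≈ 20.62 days.

20.6 days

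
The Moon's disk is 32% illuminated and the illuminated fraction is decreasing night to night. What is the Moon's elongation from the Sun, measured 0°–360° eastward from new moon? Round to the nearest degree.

291°

From f = (1 − cos θ)/2: cos θ = 1 − 2×0.32 = 0.360; arccos → 68.9°.
A waning Moon lies in 180°–360°, so θ = 360° − 68.9° = 291.1°.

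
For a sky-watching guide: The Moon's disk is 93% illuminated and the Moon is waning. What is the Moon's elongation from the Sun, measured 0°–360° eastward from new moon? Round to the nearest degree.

211°

Invert f = (1 − cos θ)/2 to get cos θ = 1 − 2(0.93) = -0.860, hence θ₀ = arccos -0.860 = 149.3°.
Waning ⇒ past full, so θ = 360° − 149.3° = 210.7°.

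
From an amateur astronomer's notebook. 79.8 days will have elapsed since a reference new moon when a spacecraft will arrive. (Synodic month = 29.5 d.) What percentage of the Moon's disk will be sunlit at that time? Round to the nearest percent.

64%

Reduce mod P: 79.8 − 2×29.5 = 20.80 d into the current lunation.
Elongation θ = 360° × 20.80/29.5 ≈ 253.8°.
cos 253.8° = (-0.278), so f = (1 − (-0.278))/2 = 0.639, so 64%.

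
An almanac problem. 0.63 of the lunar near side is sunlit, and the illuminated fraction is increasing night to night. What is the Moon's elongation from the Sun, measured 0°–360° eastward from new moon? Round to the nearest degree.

Invert f = (1 − cos θ)/2 to get cos θ = 1 − 2(0.63) = -0.260, hence θ₀ = arccos -0.260 = 105.1°.
Before full moon the principal value applies: θ = 105.1°.

105°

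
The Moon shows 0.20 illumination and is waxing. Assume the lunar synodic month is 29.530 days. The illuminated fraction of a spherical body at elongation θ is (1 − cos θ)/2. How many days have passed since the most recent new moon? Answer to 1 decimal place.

4.4 days

cos θ = 1 − 2f = 0.600, giving a principal value of 53.1°.
The Moon is waxing (0°–180°), so θ = 53.1° directly.
At 360°/29.530 d per day, 53.1° corresponds to 4.36 days.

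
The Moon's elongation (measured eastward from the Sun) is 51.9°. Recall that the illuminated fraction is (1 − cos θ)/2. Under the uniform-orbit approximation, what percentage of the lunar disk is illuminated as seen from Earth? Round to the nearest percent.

cos 51.9° = 0.617, so f = (1 − 0.617)/2 = 0.191, i.e. 19%.

19%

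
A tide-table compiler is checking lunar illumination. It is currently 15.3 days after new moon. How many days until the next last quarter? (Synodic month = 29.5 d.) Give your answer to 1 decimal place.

Last quarter occurs at elongation 270°, i.e. at age 29.5 × 270/360 = 22.125 d.
So 6.825 days remain (22.125 − 15.3).

6.8 days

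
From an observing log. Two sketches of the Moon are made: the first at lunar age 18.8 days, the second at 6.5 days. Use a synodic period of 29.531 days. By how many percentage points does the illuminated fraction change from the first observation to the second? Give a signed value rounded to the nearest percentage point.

θ₁ = 360° × 18.8/29.531 = 229.2°, f₁ = (1 − cos θ₁)/2 = 0.827.
θ₂ = 360° × 6.5/29.531 = 79.2°, f₂ = (1 − cos θ₂)/2 = 0.407.
Change = f₂ − f₁ = -0.420 → -42 percentage points.

-42 pp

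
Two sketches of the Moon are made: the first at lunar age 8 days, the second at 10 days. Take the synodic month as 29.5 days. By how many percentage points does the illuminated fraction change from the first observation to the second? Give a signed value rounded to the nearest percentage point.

+20 percentage points

θ₁ = 360° × 8/29.5 = 97.6°, f₁ = (1 − cos θ₁)/2 = 0.566.
θ₂ = 360° × 10/29.5 = 122.0°, f₂ = (1 − cos θ₂)/2 = 0.765.
Change = f₂ − f₁ = +0.199 → +20 percentage points.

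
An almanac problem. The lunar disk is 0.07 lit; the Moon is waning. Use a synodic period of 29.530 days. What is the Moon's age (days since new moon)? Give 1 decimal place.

Invert f = (1 − cos θ)/2 to get cos θ = 1 − 2(0.07) = 0.860, hence θ₀ = arccos 0.860 = 30.7°.
Since the Moon is past full (waning), take the reflex angle: θ = 360° − 30.7° = 329.3°.
Age = 29.530 × 329.3°/360° ≈ 27.01 days.

27.0 days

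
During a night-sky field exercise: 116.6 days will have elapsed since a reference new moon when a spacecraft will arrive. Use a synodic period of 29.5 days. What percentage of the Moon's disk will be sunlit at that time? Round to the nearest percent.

2%

116.6 d spans 3 complete synodic months (3 × 29.5 = 88.50 d) plus 28.10 d.
The Moon has covered 28.10/29.5 of its cycle, so θ ≈ 360° × 28.10/29.5 = 342.9°.
Illuminated fraction = (1 − cos 342.9°)/2 = (1 − 0.956)/2 ≈ 0.022, so 2%.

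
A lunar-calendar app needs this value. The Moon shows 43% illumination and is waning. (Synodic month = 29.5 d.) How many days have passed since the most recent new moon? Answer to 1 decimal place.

22.8 days

cos θ = 1 − 2f = 0.140, giving a principal value of 82.0°.
A waning Moon lies in 180°–360°, so θ = 360° − 82.0° = 278.0°.
At 360°/29.5 d per day, 278.0° corresponds to 22.78 days.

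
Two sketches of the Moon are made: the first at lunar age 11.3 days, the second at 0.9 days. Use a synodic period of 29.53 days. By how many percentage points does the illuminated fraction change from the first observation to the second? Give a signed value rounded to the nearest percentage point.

-86 pp

θ₁ = 360° × 11.3/29.53 = 137.8°, f₁ = (1 − cos θ₁)/2 = 0.870.
θ₂ = 360° × 0.9/29.53 = 11.0°, f₂ = (1 − cos θ₂)/2 = 0.009.
Change = f₂ − f₁ = -0.861 → -86 percentage points.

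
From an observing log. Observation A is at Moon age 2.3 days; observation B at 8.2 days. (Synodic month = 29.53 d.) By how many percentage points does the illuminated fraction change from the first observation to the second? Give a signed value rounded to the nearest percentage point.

θ₁ = 360° × 2.3/29.53 = 28.0°, f₁ = (1 − cos θ₁)/2 = 0.059.
θ₂ = 360° × 8.2/29.53 = 100.0°, f₂ = (1 − cos θ₂)/2 = 0.587.
Change = f₂ − f₁ = +0.528 → +53 percentage points.

+53 percentage points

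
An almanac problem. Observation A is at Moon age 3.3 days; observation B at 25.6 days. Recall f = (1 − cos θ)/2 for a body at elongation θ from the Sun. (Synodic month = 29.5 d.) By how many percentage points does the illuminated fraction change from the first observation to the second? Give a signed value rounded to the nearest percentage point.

+4 percentage points

θ₁ = 360° × 3.3/29.5 = 40.3°, f₁ = (1 − cos θ₁)/2 = 0.119.
θ₂ = 360° × 25.6/29.5 = 312.4°, f₂ = (1 − cos θ₂)/2 = 0.163.
Change = f₂ − f₁ = +0.044 → +4 percentage points.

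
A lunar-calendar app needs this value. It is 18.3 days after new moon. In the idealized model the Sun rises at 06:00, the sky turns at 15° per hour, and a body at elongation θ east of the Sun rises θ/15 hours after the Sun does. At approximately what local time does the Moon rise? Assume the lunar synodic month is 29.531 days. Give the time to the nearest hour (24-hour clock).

21:00

The Moon has covered 18.3/29.531 of its cycle, so θ ≈ 360° × 18.3/29.531 = 223.1°.
At 15° of sky rotation per hour, 223.1° corresponds to a 14.87 h lag.
06:00 + 14.87 h ≈ 20:52 → 21:00 to the nearest hour.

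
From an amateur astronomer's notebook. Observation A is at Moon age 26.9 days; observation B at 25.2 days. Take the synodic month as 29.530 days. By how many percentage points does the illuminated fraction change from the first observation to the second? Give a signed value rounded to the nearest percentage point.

+12 percentage points

First observation: θ = 360°·26.9/29.530 = 327.9°, so f = 0.076.
Second observation: θ = 307.2°, f = 0.198.
Δf = 0.198 − 0.076 = +0.121, i.e. +12 pp.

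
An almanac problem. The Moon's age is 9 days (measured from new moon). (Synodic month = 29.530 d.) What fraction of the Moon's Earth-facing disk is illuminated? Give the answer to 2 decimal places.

0.67

The Moon has covered 9/29.530 of its cycle, so θ ≈ 360° × 9/29.530 = 109.7°.
Illuminated fraction = (1 − cos 109.7°)/2 = (1 − (-0.337))/2 ≈ 0.669.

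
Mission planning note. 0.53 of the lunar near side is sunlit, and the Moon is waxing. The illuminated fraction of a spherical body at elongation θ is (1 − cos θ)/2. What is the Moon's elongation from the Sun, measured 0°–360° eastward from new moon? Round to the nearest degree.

93°

cos θ = 1 − 2f = -0.060, giving a principal value of 93.4°.
Waxing ⇒ before full, so θ = 93.4°.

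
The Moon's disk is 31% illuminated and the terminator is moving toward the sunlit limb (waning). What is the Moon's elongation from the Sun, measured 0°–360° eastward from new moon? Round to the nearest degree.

292°

cos θ = 1 − 2f = 0.380, giving a principal value of 67.7°.
Waning ⇒ past full, so θ = 360° − 67.7° = 292.3°.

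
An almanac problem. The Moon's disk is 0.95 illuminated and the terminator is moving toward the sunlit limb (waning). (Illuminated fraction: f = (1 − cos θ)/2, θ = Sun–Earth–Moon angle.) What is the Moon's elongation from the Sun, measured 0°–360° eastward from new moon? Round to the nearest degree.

206°

From f = (1 − cos θ)/2: cos θ = 1 − 2×0.95 = -0.900; arccos → 154.2°.
A waning Moon lies in 180°–360°, so θ = 360° − 154.2° = 205.8°.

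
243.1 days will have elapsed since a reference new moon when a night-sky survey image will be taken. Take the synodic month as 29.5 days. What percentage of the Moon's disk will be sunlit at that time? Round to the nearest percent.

47%

243.1 d spans 8 complete synodic months (8 × 29.5 = 236.00 d) plus 7.10 d.
The Moon has covered 7.10/29.5 of its cycle, so θ ≈ 360° × 7.10/29.5 = 86.6°.
With cos θ = 0.059, the lit fraction is (1 − 0.059)/2 ≈ 0.471, so 47%.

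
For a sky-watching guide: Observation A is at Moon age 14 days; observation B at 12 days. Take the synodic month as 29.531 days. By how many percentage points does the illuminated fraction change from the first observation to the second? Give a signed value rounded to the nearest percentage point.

First observation: θ = 360°·14/29.531 = 170.7°, so f = 0.993.
Second observation: θ = 146.3°, f = 0.916.
Δf = 0.916 − 0.993 = -0.077, i.e. -8 pp.

-8 percentage points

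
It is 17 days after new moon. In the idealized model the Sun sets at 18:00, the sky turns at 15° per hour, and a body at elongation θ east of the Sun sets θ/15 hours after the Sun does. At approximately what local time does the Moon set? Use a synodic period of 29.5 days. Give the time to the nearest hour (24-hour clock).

Phase angle: θ = 360°·(17 d)/(29.5 d) = 207.5°.
Delay after the Sun = 207.5° / (15°/h) ≈ 13.83 h.
18:00 + 13.83 h ≈ 07:50 → 08:00 to the nearest hour.

08:00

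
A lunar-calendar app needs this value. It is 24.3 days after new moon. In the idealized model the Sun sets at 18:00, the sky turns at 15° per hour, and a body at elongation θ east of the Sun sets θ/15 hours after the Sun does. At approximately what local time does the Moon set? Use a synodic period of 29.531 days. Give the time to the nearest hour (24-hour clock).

14:00

The Moon has covered 24.3/29.531 of its cycle, so θ ≈ 360° × 24.3/29.531 = 296.2°.
The Moon trails the Sun by θ/15 = 296.2/15 ≈ 19.75 hours.
18:00 + 19.75 h ≈ 13:45 → 14:00 to the nearest hour.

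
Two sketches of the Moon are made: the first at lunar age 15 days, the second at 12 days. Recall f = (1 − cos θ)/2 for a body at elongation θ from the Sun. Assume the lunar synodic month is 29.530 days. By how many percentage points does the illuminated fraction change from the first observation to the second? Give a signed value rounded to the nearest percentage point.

θ₁ = 360° × 15/29.530 = 182.9°, f₁ = (1 − cos θ₁)/2 = 0.999.
θ₂ = 360° × 12/29.530 = 146.3°, f₂ = (1 − cos θ₂)/2 = 0.916.
Change = f₂ − f₁ = -0.083 → -8 percentage points.

-8 percentage points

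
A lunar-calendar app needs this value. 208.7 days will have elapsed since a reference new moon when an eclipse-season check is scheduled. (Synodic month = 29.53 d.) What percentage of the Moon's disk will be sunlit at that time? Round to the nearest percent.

4%

208.7/29.53 = 7.067 lunations, so 7 complete cycles and 1.99 d into the next.
The Moon has covered 1.99/29.53 of its cycle, so θ ≈ 360° × 1.99/29.53 = 24.3°.
Illuminated fraction = (1 − cos 24.3°)/2 = (1 − 0.912)/2 ≈ 0.044, so 4%.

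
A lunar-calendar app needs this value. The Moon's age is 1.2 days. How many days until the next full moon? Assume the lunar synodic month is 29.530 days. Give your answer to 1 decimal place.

Full moon occurs at elongation 180°, i.e. at age 29.530 × 180/360 = 14.765 d.
That is 14.765 − 1.2 = 13.565 days ahead.

13.6 days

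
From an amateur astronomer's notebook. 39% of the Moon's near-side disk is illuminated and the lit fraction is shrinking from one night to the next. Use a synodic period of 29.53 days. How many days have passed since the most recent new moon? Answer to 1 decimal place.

23.2 days

From f = (1 − cos θ)/2: cos θ = 1 − 2×0.39 = 0.220; arccos → 77.3°.
Waning ⇒ past full, so θ = 360° − 77.3° = 282.7°.
That fraction of the synodic month is 282.7/360 × 29.53 d ≈ 23.19 d.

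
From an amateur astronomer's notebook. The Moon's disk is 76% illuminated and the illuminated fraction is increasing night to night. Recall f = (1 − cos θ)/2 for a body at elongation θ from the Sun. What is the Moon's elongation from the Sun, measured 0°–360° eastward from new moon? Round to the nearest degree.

121°

cos θ = 1 − 2f = -0.520, giving a principal value of 121.3°.
The Moon is waxing (0°–180°), so θ = 121.3° directly.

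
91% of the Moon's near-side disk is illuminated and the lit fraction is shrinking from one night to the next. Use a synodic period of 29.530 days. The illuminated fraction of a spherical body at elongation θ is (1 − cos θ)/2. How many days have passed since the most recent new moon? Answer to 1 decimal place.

From f = (1 − cos θ)/2: cos θ = 1 − 2×0.91 = -0.820; arccos → 145.1°.
A waning Moon lies in 180°–360°, so θ = 360° − 145.1° = 214.9°.
At 360°/29.530 d per day, 214.9° corresponds to 17.63 days.

17.6 days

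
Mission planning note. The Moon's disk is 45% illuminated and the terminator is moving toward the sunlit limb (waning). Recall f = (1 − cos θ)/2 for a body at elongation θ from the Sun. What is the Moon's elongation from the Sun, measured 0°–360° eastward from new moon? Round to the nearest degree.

276°

Invert f = (1 − cos θ)/2 to get cos θ = 1 − 2(0.45) = 0.100, hence θ₀ = arccos 0.100 = 84.3°.
Waning ⇒ past full, so θ = 360° − 84.3° = 275.7°.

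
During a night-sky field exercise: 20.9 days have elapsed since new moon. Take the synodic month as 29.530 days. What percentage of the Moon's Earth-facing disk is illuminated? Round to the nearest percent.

Phase angle: θ = 360°·(20.9 d)/(29.530 d) = 254.8°.
With cos θ = (-0.262), the lit fraction is (1 − (-0.262))/2 ≈ 0.631, so 63%.

63%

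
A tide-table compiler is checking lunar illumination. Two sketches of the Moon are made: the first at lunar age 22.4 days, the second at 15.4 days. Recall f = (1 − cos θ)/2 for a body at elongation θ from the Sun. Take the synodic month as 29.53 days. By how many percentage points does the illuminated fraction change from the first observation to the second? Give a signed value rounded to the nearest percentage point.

θ₁ = 360° × 22.4/29.53 = 273.1°, f₁ = (1 − cos θ₁)/2 = 0.473.
θ₂ = 360° × 15.4/29.53 = 187.7°, f₂ = (1 − cos θ₂)/2 = 0.995.
Change = f₂ − f₁ = +0.522 → +52 percentage points.

+52 pp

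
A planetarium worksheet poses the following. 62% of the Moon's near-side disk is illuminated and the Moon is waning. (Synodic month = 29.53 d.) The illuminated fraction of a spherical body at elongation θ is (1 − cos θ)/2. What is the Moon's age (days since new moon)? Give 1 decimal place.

21.0 days

From f = (1 − cos θ)/2: cos θ = 1 − 2×0.62 = -0.240; arccos → 103.9°.
Waning ⇒ past full, so θ = 360° − 103.9° = 256.1°.
That fraction of the synodic month is 256.1/360 × 29.53 d ≈ 21.01 d.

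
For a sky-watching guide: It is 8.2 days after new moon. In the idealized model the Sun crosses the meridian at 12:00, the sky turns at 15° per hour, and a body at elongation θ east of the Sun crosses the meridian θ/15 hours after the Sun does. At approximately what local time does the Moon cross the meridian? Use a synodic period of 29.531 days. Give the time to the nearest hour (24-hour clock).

Elongation θ = 360° × 8.2/29.531 ≈ 100.0°.
Delay after the Sun = 100.0° / (15°/h) ≈ 6.66 h.
12:00 + 6.66 h ≈ 18:40 → 19:00 to the nearest hour.

19:00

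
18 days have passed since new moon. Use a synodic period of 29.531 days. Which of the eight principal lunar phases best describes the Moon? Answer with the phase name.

θ ≈ 360° × 18/29.531 = 219°, which falls in the waning gibbous sector.

waning gibbous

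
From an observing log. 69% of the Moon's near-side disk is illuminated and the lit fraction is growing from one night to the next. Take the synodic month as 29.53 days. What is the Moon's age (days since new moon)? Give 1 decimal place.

From f = (1 − cos θ)/2: cos θ = 1 − 2×0.69 = -0.380; arccos → 112.3°.
Waxing ⇒ before full, so θ = 112.3°.
That fraction of the synodic month is 112.3/360 × 29.53 d ≈ 9.21 d.

9.2 days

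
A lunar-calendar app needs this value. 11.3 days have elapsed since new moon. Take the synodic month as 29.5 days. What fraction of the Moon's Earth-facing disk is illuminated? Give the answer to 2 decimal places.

The Moon has covered 11.3/29.5 of its cycle, so θ ≈ 360° × 11.3/29.5 = 137.9°.
With cos θ = (-0.742), the lit fraction is (1 − (-0.742))/2 ≈ 0.871.

0.87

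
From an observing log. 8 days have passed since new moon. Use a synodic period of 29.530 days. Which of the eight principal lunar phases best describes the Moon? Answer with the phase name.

θ ≈ 360° × 8/29.530 = 98°, which falls in the first quarter sector.

first quarter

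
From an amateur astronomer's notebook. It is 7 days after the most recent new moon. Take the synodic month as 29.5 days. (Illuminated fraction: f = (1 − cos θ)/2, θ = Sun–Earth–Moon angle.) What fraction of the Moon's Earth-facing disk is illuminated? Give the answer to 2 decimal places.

0.46

Elongation θ = 360° × 7/29.5 ≈ 85.4°.
With cos θ = 0.080, the lit fraction is (1 − 0.080)/2 ≈ 0.460.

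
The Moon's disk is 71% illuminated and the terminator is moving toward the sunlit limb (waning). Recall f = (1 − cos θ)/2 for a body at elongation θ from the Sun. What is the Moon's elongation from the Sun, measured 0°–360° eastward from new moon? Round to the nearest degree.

cos θ = 1 − 2f = -0.420, giving a principal value of 114.8°.
Waning ⇒ past full, so θ = 360° − 114.8° = 245.2°.

245°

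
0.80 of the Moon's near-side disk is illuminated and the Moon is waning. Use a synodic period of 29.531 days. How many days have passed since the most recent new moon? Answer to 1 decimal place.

19.1 days

Invert f = (1 − cos θ)/2 to get cos θ = 1 − 2(0.80) = -0.600, hence θ₀ = arccos -0.600 = 126.9°.
Waning ⇒ past full, so θ = 360° − 126.9° = 233.1°.
Age = 29.531 × 233.1°/360° ≈ 19.12 days.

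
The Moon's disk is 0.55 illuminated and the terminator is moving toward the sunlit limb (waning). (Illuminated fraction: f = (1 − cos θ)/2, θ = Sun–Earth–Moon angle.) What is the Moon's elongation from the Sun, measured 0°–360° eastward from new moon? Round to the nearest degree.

Invert f = (1 − cos θ)/2 to get cos θ = 1 − 2(0.55) = -0.100, hence θ₀ = arccos -0.100 = 95.7°.
A waning Moon lies in 180°–360°, so θ = 360° − 95.7° = 264.3°.

264°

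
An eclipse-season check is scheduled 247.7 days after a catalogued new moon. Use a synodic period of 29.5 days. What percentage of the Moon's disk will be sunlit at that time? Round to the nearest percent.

90%

247.7/29.5 = 8.397 lunations, so 8 complete cycles and 11.70 d into the next.
Phase angle: θ = 360°·(11.70 d)/(29.5 d) = 142.8°.
cos 142.8° = (-0.796), so f = (1 − (-0.796))/2 = 0.898, so 90%.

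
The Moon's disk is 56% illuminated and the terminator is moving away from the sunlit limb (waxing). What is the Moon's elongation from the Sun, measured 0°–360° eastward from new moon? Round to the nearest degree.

Invert f = (1 − cos θ)/2 to get cos θ = 1 − 2(0.56) = -0.120, hence θ₀ = arccos -0.120 = 96.9°.
The Moon is waxing (0°–180°), so θ = 96.9° directly.

97°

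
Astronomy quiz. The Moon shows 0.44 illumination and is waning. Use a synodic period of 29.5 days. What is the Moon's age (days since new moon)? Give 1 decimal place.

22.7 days

Invert f = (1 − cos θ)/2 to get cos θ = 1 − 2(0.44) = 0.120, hence θ₀ = arccos 0.120 = 83.1°.
Waning ⇒ past full, so θ = 360° − 83.1° = 276.9°.
At 360°/29.5 d per day, 276.9° corresponds to 22.69 days.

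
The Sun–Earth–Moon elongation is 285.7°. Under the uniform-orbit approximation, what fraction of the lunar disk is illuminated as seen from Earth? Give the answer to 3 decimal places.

0.365

f = (1 − cos 285.7°)/2 = (1 − 0.271)/2 ≈ 0.365.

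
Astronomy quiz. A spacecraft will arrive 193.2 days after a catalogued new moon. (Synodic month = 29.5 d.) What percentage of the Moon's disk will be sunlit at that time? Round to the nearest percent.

98%

193.2/29.5 = 6.549 lunations, so 6 complete cycles and 16.20 d into the next.
The Moon has covered 16.20/29.5 of its cycle, so θ ≈ 360° × 16.20/29.5 = 197.7°.
cos 197.7° = (-0.953), so f = (1 − (-0.953))/2 = 0.976, so 98%.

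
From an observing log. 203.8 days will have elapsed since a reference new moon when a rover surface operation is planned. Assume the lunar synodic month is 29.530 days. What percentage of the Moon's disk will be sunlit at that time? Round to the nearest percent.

203.8/29.530 = 6.901 lunations, so 6 complete cycles and 26.62 d into the next.
The Moon has covered 26.62/29.530 of its cycle, so θ ≈ 360° × 26.62/29.530 = 324.5°.
With cos θ = 0.814, the lit fraction is (1 − 0.814)/2 ≈ 0.093, so 9%.

9%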